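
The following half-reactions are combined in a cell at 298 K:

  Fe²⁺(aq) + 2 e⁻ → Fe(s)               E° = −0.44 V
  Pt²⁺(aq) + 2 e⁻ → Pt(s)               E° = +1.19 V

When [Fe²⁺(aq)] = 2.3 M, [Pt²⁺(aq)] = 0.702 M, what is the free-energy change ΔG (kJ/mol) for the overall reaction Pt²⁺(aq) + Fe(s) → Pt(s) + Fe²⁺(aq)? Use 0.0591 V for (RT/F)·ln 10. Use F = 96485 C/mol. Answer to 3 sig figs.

−312 kJ/mol

With Pt²⁺/Pt reduced at the cathode, E°cell = +1.19 − (−0.44) = +1.63 V and n = 2.
Here Q = [Fe²⁺(aq)] / [Pt²⁺(aq)] = 3.28 (log Q = 0.515), giving E = +1.63 − (0.0591/2)·(0.515) = +1.6148 V.
ΔG = −nFE = −(2)(96485)(+1.6148) J/mol = −312 kJ/mol.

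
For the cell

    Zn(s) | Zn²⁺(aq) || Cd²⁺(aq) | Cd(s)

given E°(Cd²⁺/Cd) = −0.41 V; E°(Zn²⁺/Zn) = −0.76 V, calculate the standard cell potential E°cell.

+0.35 V

By convention the left-hand electrode in cell notation is the anode (oxidation) and the right-hand electrode is the cathode (reduction).
E°cell = E°(right) − E°(left) = −0.41 − (−0.76) = +0.35 V.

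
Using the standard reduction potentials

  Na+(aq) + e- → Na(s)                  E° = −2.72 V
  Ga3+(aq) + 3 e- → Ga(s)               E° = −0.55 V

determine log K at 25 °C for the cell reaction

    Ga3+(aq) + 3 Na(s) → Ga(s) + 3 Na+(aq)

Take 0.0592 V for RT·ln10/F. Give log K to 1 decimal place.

log K = 110.0

The Ga³⁺/Ga couple is reduced (cathode); E°cell = −0.55 − (−2.72) = +2.17 V with n = 3.
At equilibrium E = 0, so log K = nE°cell / 0.0592 = (3)(+2.17) / 0.0592 = 110.0.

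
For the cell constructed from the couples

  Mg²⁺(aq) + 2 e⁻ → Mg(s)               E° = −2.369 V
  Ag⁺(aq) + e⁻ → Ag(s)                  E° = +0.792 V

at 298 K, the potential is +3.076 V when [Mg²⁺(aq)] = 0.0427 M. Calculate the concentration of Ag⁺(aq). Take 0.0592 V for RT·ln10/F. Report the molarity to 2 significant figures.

Ag⁺/Ag is the cathode (higher E°); E°cell = +0.792 − (−2.369) = +3.161 V with n = 2.
Rearranging E = E° − (0.0592/n)·log Q gives log Q = 2(+3.161 − (+3.076))/0.0592 = 2.872.
Balancing electrons gives 2 Ag⁺(aq) + Mg(s) → 2 Ag(s) + Mg²⁺(aq); thus Q = [Mg²⁺(aq)] / [Ag⁺(aq)]^2.
Solving for the unknown gives log [Ag⁺(aq)] = −2.121, so [Ag⁺(aq)] ≈ 0.0076 M.

0.0076 M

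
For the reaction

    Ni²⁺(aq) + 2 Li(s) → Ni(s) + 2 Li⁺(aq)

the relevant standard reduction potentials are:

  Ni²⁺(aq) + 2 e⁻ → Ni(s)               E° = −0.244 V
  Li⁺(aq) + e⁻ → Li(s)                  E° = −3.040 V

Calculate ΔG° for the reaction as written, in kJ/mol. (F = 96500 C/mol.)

In the reaction as written Ni²⁺(aq) is reduced, so the Ni²⁺/Ni couple is the cathode and Li⁺/Li is the anode.
E°cell = −0.244 − (−3.040) = +2.796 V; balancing electrons gives n = 2.
ΔG° = −nFE°cell = −(2)(96500)(+2.796) J/mol = −540 kJ/mol.

−540 kJ/mol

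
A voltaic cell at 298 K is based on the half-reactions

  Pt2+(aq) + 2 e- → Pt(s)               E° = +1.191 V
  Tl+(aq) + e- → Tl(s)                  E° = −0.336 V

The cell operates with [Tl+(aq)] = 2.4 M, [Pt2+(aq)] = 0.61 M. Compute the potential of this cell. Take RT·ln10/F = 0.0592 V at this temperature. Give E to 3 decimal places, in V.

The Pt²⁺/Pt couple has the more positive E°, so it is the cathode; Tl⁺/Tl is the anode.
E°cell = +1.191 − (−0.336) = +1.527 V, with n = 2 electrons transferred.
The balanced reaction is Pt2+(aq) + 2 Tl(s) → Pt(s) + 2 Tl+(aq), so Q = [Tl+(aq)]^2 / [Pt2+(aq)] = 9.44 and log Q = 0.975.
Applying E = E° − (RT ln10/nF)·log Q gives +1.527 − (0.0592/2)(0.975) = +1.498 V.

+1.498 V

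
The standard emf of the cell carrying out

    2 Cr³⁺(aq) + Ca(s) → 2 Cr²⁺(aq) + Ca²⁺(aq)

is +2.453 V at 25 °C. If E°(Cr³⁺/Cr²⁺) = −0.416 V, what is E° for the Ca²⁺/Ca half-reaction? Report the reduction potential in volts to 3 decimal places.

−2.869 V

In the reaction as written the Cr³⁺/Cr²⁺ couple is reduced (cathode) and Ca²⁺/Ca is oxidized (anode), so E°cell = E°(Cr³⁺/Cr²⁺) − E°(Ca²⁺/Ca).
E°(Ca²⁺/Ca) = E°(cathode) − E°cell = −0.416 − (+2.453) = −2.869 V.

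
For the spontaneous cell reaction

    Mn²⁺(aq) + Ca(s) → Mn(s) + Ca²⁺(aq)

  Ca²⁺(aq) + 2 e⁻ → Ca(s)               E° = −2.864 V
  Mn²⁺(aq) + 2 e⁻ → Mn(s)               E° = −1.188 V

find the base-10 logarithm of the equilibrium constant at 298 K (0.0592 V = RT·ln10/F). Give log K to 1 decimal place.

The Mn²⁺/Mn couple is reduced (cathode); E°cell = −1.188 − (−2.864) = +1.676 V with n = 2.
At equilibrium E = 0, so log K = nE°cell / 0.0592 = (2)(+1.676) / 0.0592 = 56.6.

log K = 56.6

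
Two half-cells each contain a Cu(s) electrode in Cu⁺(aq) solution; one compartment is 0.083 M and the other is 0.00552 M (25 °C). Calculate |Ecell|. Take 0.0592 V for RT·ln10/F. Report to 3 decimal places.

0.070 V

For a concentration cell E°cell = 0, since both electrodes use the same couple.
The compartment with the higher Cu⁺(aq) concentration (0.083 M) acts as the cathode; ions are reduced there and produced at the dilute (0.00552 M) anode.
With n = 1, Ecell = −(0.0592/1)·log([dilute]/[conc]) = −(0.0592/1)·log(0.00552/0.083) = +0.070 V.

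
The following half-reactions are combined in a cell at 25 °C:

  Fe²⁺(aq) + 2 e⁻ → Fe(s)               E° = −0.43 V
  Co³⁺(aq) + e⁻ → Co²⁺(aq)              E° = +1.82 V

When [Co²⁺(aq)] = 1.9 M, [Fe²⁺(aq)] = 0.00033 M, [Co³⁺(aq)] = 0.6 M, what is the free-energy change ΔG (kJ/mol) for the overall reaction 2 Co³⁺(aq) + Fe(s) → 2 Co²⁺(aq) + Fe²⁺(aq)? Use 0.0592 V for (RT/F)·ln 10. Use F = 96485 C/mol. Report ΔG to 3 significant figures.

E°cell = +1.82 − (−0.43) = +2.25 V; the balanced reaction transfers n = 2 electrons.
Here Q = ([Co²⁺(aq)]^2·[Fe²⁺(aq)]) / [Co³⁺(aq)]^2 = 0.00331 (log Q = −2.480), giving E = +2.25 − (0.0592/2)·(−2.480) = +2.3234 V.
ΔG = −nFE = −(2)(96485)(+2.3234) J/mol = −448 kJ/mol.

−448 kJ/mol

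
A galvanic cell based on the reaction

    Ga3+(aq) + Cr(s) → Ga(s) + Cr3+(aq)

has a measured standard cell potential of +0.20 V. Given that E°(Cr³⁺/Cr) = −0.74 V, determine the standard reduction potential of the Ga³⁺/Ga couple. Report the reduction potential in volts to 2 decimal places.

In the reaction as written the Ga³⁺/Ga couple is reduced (cathode) and Cr³⁺/Cr is oxidized (anode), so E°cell = E°(Ga³⁺/Ga) − E°(Cr³⁺/Cr).
E°(Ga³⁺/Ga) = E°cell + E°(anode) = +0.20 + (−0.74) = −0.54 V.

−0.54 V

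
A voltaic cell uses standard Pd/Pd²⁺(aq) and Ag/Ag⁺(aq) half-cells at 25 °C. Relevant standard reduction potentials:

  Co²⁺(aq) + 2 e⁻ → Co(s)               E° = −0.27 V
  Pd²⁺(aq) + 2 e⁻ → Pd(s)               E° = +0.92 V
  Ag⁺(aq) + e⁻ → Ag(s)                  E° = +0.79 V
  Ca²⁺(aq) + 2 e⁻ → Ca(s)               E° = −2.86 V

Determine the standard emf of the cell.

+0.13 V

The Pd²⁺/Pd couple has the higher E°, so Pd ion is reduced (cathode) and Ag is oxidized (anode).
E°cell = E°(cathode) − E°(anode) = +0.92 − (+0.79) = +0.13 V.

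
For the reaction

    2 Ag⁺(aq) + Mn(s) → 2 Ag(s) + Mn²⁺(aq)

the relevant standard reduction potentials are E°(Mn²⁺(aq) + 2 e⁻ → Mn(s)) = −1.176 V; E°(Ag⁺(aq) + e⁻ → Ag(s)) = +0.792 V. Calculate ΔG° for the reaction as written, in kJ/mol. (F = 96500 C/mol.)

−380 kJ/mol

In the reaction as written Ag⁺(aq) is reduced, so the Ag⁺/Ag couple is the cathode and Mn²⁺/Mn is the anode.
E°cell = +0.792 − (−1.176) = +1.968 V; balancing electrons gives n = 2.
ΔG° = −nFE°cell = −(2)(96500)(+1.968) J/mol = −380 kJ/mol.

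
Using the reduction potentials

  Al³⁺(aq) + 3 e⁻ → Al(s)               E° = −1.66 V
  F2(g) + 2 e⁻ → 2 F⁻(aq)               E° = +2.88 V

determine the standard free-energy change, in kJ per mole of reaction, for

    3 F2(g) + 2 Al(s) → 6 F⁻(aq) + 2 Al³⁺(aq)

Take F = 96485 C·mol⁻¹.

In the reaction as written F2(g) is reduced, so the F₂/F⁻ couple is the cathode and Al³⁺/Al is the anode.
E°cell = +2.88 − (−1.66) = +4.54 V; balancing electrons gives n = 6.
ΔG° = −nFE°cell = −(6)(96485)(+4.54) J/mol = −2628 kJ/mol.

−2628 kJ/mol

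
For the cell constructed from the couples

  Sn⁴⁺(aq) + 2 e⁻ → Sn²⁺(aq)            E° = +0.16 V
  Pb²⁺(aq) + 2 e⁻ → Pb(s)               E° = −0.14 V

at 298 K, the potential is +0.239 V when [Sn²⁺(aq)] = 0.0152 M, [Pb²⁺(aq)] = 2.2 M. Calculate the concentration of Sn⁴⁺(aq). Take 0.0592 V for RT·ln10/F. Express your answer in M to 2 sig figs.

The Sn⁴⁺/Sn²⁺ couple has the larger reduction potential, so it is the cathode: E°cell = +0.16 − (−0.14) = +0.30 V and n = 2.
From the Nernst equation, log Q = n(E° − E)/0.0592 = 2·(+0.30 − (+0.239))/0.0592 = 2.061.
Balancing electrons gives Sn⁴⁺(aq) + Pb(s) → Sn²⁺(aq) + Pb²⁺(aq); thus Q = ([Sn²⁺(aq)]·[Pb²⁺(aq)]) / [Sn⁴⁺(aq)].
Solving for the unknown gives log [Sn⁴⁺(aq)] = −3.537, so [Sn⁴⁺(aq)] ≈ 0.00029 M.

0.00029 M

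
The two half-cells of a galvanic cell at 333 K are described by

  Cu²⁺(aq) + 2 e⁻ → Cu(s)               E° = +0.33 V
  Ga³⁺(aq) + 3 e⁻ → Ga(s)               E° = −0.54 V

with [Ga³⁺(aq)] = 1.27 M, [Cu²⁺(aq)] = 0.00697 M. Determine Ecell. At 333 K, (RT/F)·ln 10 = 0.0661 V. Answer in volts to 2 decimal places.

Cu²⁺/Cu is reduced (cathode, E° = +0.33 V) and Ga³⁺/Ga is oxidized (anode).
E°cell = E°cat − E°an = +0.33 − (−0.54) = +0.87 V; n = 6.
The balanced reaction is 3 Cu²⁺(aq) + 2 Ga(s) → 3 Cu(s) + 2 Ga³⁺(aq), so Q = [Ga³⁺(aq)]^2 / [Cu²⁺(aq)]^3 = 4.76×10^6 and log Q = 6.678.
By the Nernst equation, E = +0.87 − (0.0661/6)·(6.678) = +0.80 V.

+0.80 V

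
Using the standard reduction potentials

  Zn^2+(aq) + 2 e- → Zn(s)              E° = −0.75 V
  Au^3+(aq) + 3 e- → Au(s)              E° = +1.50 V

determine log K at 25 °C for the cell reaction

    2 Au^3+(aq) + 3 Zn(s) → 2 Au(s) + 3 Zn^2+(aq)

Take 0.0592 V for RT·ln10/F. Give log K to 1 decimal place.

The Au³⁺/Au couple is reduced (cathode); E°cell = +1.50 − (−0.75) = +2.25 V with n = 6.
At equilibrium E = 0, so log K = nE°cell / 0.0592 = (6)(+2.25) / 0.0592 = 228.0.

log K = 228.0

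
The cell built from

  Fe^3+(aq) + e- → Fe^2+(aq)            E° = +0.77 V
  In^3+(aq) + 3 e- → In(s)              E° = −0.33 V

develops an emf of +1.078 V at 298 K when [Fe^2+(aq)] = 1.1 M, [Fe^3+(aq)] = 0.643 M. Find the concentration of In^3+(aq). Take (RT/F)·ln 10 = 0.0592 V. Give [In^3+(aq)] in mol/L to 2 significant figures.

With Fe³⁺/Fe²⁺ at the cathode and In³⁺/In at the anode, E°cell = +0.77 − (−0.33) = +1.10 V (n = 3).
From the Nernst equation, log Q = n(E° − E)/0.0592 = 3·(+1.10 − (+1.078))/0.0592 = 1.115.
The balanced reaction is 3 Fe^3+(aq) + In(s) → 3 Fe^2+(aq) + In^3+(aq), so Q = ([Fe^2+(aq)]^3·[In^3+(aq)]) / [Fe^3+(aq)]^3.
Substituting the known concentrations and solving, log [In^3+(aq)] = 0.415 and [In^3+(aq)] = 2.6 M.

2.6 M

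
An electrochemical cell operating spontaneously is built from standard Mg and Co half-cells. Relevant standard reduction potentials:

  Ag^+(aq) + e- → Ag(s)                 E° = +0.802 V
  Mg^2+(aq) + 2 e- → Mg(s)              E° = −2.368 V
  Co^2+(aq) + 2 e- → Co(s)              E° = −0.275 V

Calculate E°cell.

Of the two couples in this cell, the one with the more positive reduction potential is reduced at the cathode: here that is Co²⁺/Co (−0.275 V); Mg²⁺/Mg (−2.368 V) is the anode.
E°cell = E°(cathode) − E°(anode) = −0.275 − (−2.368) = +2.093 V.

+2.093 V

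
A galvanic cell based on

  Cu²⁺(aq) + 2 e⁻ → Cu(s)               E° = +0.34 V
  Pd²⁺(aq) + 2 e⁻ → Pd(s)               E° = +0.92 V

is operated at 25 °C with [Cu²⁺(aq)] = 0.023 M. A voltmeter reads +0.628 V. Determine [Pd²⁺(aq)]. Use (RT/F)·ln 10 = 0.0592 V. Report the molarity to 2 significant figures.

The Pd²⁺/Pd couple has the larger reduction potential, so it is the cathode: E°cell = +0.92 − (+0.34) = +0.58 V and n = 2.
Rearranging E = E° − (0.0592/n)·log Q gives log Q = 2(+0.58 − (+0.628))/0.0592 = −1.622.
Balancing electrons gives Pd²⁺(aq) + Cu(s) → Pd(s) + Cu²⁺(aq); thus Q = [Cu²⁺(aq)] / [Pd²⁺(aq)].
Solving for the unknown gives log [Pd²⁺(aq)] = −0.016, so [Pd²⁺(aq)] ≈ 0.96 M.

0.96 M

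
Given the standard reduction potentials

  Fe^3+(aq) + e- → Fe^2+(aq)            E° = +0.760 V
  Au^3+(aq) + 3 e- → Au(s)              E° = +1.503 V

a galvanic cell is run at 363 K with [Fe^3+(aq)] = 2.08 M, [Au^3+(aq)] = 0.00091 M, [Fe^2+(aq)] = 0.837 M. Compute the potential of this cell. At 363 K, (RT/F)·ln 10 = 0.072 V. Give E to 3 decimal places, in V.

The Au³⁺/Au couple has the more positive E°, so it is the cathode; Fe³⁺/Fe²⁺ is the anode.
E°cell = +1.503 − (+0.760) = +0.743 V, with n = 3 electrons transferred.
For the overall reaction Au^3+(aq) + 3 Fe^2+(aq) → Au(s) + 3 Fe^3+(aq), Q = [Fe^3+(aq)]^3 / ([Au^3+(aq)]·[Fe^2+(aq)]^3) = 1.69×10^4, giving log Q = 4.227.
Applying E = E° − (RT ln10/nF)·log Q gives +0.743 − (0.072/3)(4.227) = +0.642 V.

+0.642 V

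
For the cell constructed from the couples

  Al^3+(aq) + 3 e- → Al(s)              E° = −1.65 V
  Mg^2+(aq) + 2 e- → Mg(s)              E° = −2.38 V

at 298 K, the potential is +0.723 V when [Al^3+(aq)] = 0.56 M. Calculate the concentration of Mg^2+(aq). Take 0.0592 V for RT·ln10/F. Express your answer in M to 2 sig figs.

The Al³⁺/Al couple has the larger reduction potential, so it is the cathode: E°cell = −1.65 − (−2.38) = +0.73 V and n = 6.
From the Nernst equation, log Q = n(E° − E)/0.0592 = 6·(+0.73 − (+0.723))/0.0592 = 0.709.
For 2 Al^3+(aq) + 3 Mg(s) → 2 Al(s) + 3 Mg^2+(aq), the reaction quotient is Q = [Mg^2+(aq)]^3 / [Al^3+(aq)]^2.
Substituting the known concentrations and solving, log [Mg^2+(aq)] = 0.068 and [Mg^2+(aq)] = 1.2 M.

1.2 M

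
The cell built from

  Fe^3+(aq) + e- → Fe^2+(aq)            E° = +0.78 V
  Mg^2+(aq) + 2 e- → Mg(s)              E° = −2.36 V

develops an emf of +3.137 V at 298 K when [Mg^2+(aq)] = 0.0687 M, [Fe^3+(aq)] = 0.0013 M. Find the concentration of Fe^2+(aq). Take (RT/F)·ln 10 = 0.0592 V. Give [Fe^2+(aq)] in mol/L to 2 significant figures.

The Fe³⁺/Fe²⁺ couple has the larger reduction potential, so it is the cathode: E°cell = +0.78 − (−2.36) = +3.14 V and n = 2.
Rearranging E = E° − (0.0592/n)·log Q gives log Q = 2(+3.14 − (+3.137))/0.0592 = 0.101.
For 2 Fe^3+(aq) + Mg(s) → 2 Fe^2+(aq) + Mg^2+(aq), the reaction quotient is Q = ([Fe^2+(aq)]^2·[Mg^2+(aq)]) / [Fe^3+(aq)]^2.
Isolating [Fe^2+(aq)] in Q = 10^{0.101} yields log [Fe^2+(aq)] = −2.254, i.e. 0.0056 M.

0.0056 M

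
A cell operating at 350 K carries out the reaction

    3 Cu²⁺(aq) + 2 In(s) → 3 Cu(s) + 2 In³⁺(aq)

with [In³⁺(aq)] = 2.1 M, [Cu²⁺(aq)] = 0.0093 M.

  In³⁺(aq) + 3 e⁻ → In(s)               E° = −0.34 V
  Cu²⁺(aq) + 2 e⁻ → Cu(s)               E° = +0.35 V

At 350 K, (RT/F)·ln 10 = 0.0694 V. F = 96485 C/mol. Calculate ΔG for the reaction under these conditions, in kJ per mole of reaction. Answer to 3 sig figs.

With Cu²⁺/Cu reduced at the cathode, E°cell = +0.35 − (−0.34) = +0.69 V and n = 6.
Q = [In³⁺(aq)]^2 / [Cu²⁺(aq)]^3 = 5.48×10^6, so log Q = 6.739 and E = +0.69 − (0.0694/6)(6.739) = +0.6121 V.
Then ΔG = −nFE = −6 × 96485 × +0.6121 J/mol = −354 kJ/mol.

−354 kJ/mol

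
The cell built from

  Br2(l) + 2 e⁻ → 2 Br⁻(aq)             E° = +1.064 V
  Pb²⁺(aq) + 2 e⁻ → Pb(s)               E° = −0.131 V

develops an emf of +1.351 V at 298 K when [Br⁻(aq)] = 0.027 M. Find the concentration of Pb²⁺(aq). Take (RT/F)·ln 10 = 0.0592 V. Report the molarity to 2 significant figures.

With Br₂/Br⁻ at the cathode and Pb²⁺/Pb at the anode, E°cell = +1.064 − (−0.131) = +1.195 V (n = 2).
Since E = E° − (0.0592/n)·log Q, log Q = n(E° − E)/0.0592 = −5.270.
For Br2(l) + Pb(s) → 2 Br⁻(aq) + Pb²⁺(aq), the reaction quotient is Q = [Br⁻(aq)]^2·[Pb²⁺(aq)].
Solving for the unknown gives log [Pb²⁺(aq)] = −2.133, so [Pb²⁺(aq)] ≈ 0.0074 M.

0.0074 M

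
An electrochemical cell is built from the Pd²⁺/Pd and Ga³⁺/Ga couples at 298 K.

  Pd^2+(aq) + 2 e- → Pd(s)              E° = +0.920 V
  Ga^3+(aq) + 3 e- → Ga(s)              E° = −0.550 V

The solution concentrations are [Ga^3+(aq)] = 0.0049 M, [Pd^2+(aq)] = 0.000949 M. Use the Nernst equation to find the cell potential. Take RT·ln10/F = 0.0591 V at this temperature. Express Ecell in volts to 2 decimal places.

Pd²⁺/Pd is reduced (cathode, E° = +0.920 V) and Ga³⁺/Ga is oxidized (anode).
The standard potential is +0.920 − (−0.550) = +1.470 V and the balanced reaction transfers n = 6 electrons.
Balancing gives 3 Pd^2+(aq) + 2 Ga(s) → 3 Pd(s) + 2 Ga^3+(aq); hence Q = [Ga^3+(aq)]^2 / [Pd^2+(aq)]^3 = 2.81×10^4 (log Q = 4.449).
E = E° − (0.0591/n)·log Q = +1.470 − (0.0591/6)(4.449) = +1.43 V.

+1.43 V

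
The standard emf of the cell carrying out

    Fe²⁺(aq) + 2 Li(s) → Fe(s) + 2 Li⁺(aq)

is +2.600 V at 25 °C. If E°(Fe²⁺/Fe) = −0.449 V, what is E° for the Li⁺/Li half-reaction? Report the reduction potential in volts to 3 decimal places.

−3.049 V

In the reaction as written the Fe²⁺/Fe couple is reduced (cathode) and Li⁺/Li is oxidized (anode), so E°cell = E°(Fe²⁺/Fe) − E°(Li⁺/Li).
E°(Li⁺/Li) = E°(cathode) − E°cell = −0.449 − (+2.600) = −3.049 V.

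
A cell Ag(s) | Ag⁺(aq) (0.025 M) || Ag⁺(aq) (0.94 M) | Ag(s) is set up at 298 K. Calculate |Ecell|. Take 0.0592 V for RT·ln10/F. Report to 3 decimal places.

For a concentration cell E°cell = 0, since both electrodes use the same couple.
The compartment with the higher Ag⁺(aq) concentration (0.94 M) acts as the cathode; ions are reduced there and produced at the dilute (0.025 M) anode.
With n = 1, Ecell = −(0.0592/1)·log([dilute]/[conc]) = −(0.0592/1)·log(0.025/0.94) = +0.093 V.

0.093 V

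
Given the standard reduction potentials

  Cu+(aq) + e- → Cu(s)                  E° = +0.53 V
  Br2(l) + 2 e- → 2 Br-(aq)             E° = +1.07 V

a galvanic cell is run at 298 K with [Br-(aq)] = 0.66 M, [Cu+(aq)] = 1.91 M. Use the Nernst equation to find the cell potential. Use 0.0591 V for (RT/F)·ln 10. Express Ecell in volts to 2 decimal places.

The Br₂/Br⁻ couple has the more positive E°, so it is the cathode; Cu⁺/Cu is the anode.
E°cell = E°cat − E°an = +1.07 − (+0.53) = +0.54 V; n = 2.
The balanced reaction is Br2(l) + 2 Cu(s) → 2 Br-(aq) + 2 Cu+(aq), so Q = [Br-(aq)]^2·[Cu+(aq)]^2 = 1.59 and log Q = 0.201.
By the Nernst equation, E = +0.54 − (0.0591/2)·(0.201) = +0.53 V.

+0.53 V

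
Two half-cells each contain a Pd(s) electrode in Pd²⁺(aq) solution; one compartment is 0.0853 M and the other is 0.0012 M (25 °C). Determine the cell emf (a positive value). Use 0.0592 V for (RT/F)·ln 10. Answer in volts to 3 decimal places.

For a concentration cell E°cell = 0, since both electrodes use the same couple.
The compartment with the higher Pd²⁺(aq) concentration (0.0853 M) acts as the cathode; ions are reduced there and produced at the dilute (0.0012 M) anode.
With n = 2, Ecell = −(0.0592/2)·log([dilute]/[conc]) = −(0.0592/2)·log(0.0012/0.0853) = +0.055 V.

0.055 V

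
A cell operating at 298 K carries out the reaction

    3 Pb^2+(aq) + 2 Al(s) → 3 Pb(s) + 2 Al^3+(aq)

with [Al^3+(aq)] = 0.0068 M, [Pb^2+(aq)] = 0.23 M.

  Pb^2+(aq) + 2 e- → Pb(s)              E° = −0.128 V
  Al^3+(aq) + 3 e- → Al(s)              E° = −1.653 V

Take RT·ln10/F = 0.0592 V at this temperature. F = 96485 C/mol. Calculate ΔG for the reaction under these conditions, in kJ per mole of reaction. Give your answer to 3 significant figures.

E°cell = −0.128 − (−1.653) = +1.525 V; the balanced reaction transfers n = 6 electrons.
The reaction quotient is [Al^3+(aq)]^2 / [Pb^2+(aq)]^3 = 0.0038; by Nernst, E = +1.525 − (0.0592/6)(−2.420) = +1.5489 V.
ΔG = −nFE = −(6)(96485)(+1.5489) J/mol = −897 kJ/mol.

−897 kJ/mol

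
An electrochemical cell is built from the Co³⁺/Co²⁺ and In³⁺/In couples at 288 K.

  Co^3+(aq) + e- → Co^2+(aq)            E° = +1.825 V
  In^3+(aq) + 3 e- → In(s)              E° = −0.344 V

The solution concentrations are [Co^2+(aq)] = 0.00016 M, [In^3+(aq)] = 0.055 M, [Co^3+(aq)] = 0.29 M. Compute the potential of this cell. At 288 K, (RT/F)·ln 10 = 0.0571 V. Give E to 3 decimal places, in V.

The Co³⁺/Co²⁺ couple has the more positive E°, so it is the cathode; In³⁺/In is the anode.
The standard potential is +1.825 − (−0.344) = +2.169 V and the balanced reaction transfers n = 3 electrons.
For the overall reaction 3 Co^3+(aq) + In(s) → 3 Co^2+(aq) + In^3+(aq), Q = ([Co^2+(aq)]^3·[In^3+(aq)]) / [Co^3+(aq)]^3 = 9.24×10^−12, giving log Q = −11.034.
By the Nernst equation, E = +2.169 − (0.0571/3)·(−11.034) = +2.379 V.

+2.379 V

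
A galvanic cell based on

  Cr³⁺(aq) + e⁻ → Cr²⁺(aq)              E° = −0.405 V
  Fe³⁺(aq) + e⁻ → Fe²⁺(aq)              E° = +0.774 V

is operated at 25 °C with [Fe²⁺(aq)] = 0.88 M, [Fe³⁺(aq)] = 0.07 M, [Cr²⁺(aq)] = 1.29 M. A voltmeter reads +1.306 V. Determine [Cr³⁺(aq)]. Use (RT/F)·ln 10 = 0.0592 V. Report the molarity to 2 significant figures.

Fe³⁺/Fe²⁺ is the cathode (higher E°); E°cell = +0.774 − (−0.405) = +1.179 V with n = 1.
Rearranging E = E° − (0.0592/n)·log Q gives log Q = 1(+1.179 − (+1.306))/0.0592 = −2.145.
The balanced reaction is Fe³⁺(aq) + Cr²⁺(aq) → Fe²⁺(aq) + Cr³⁺(aq), so Q = ([Fe²⁺(aq)]·[Cr³⁺(aq)]) / ([Fe³⁺(aq)]·[Cr²⁺(aq)]).
Substituting the known concentrations and solving, log [Cr³⁺(aq)] = −3.134 and [Cr³⁺(aq)] = 0.00073 M.

0.00073 M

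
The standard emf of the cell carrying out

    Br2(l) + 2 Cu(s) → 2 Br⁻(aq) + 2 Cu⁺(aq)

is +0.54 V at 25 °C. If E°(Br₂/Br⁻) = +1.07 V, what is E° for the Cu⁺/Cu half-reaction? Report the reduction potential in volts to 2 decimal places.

In the reaction as written the Br₂/Br⁻ couple is reduced (cathode) and Cu⁺/Cu is oxidized (anode), so E°cell = E°(Br₂/Br⁻) − E°(Cu⁺/Cu).
E°(Cu⁺/Cu) = E°(cathode) − E°cell = +1.07 − (+0.54) = +0.53 V.

+0.53 V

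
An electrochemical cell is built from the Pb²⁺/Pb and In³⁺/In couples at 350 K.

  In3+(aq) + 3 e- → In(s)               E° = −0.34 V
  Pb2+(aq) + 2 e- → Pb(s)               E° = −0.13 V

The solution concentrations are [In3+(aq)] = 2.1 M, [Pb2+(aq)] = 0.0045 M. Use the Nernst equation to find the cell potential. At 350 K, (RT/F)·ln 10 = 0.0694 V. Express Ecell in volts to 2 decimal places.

Since E°(Pb²⁺/Pb) > E°(In³⁺/In), Pb²⁺/Pb serves as the cathode.
The standard potential is −0.13 − (−0.34) = +0.21 V and the balanced reaction transfers n = 6 electrons.
For the overall reaction 3 Pb2+(aq) + 2 In(s) → 3 Pb(s) + 2 In3+(aq), Q = [In3+(aq)]^2 / [Pb2+(aq)]^3 = 4.84×10^7, giving log Q = 7.685.
E = E° − (0.0694/n)·log Q = +0.21 − (0.0694/6)(7.685) = +0.12 V.

+0.12 V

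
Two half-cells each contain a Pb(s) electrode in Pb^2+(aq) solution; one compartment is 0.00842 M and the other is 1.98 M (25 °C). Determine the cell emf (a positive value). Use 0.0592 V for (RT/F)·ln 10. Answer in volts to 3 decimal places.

0.070 V

For a concentration cell E°cell = 0, since both electrodes use the same couple.
The compartment with the higher Pb^2+(aq) concentration (1.98 M) acts as the cathode; ions are reduced there and produced at the dilute (0.00842 M) anode.
With n = 2, Ecell = −(0.0592/2)·log([dilute]/[conc]) = −(0.0592/2)·log(0.00842/1.98) = +0.070 V.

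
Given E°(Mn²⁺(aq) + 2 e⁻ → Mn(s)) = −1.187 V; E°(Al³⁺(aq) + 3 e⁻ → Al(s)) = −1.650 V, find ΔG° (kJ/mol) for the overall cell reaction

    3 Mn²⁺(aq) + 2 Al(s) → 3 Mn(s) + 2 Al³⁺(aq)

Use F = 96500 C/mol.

In the reaction as written Mn²⁺(aq) is reduced, so the Mn²⁺/Mn couple is the cathode and Al³⁺/Al is the anode.
E°cell = −1.187 − (−1.650) = +0.463 V; balancing electrons gives n = 6.
ΔG° = −nFE°cell = −(6)(96500)(+0.463) J/mol = −268 kJ/mol.

−268 kJ/mol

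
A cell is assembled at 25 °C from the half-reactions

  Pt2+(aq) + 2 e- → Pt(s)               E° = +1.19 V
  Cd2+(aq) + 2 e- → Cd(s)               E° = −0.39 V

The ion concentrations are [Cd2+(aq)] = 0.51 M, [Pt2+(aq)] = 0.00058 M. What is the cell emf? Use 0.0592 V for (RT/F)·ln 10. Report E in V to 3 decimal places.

+1.493 V

The Pt²⁺/Pt couple has the more positive E°, so it is the cathode; Cd²⁺/Cd is the anode.
E°cell = E°cat − E°an = +1.19 − (−0.39) = +1.58 V; n = 2.
For the overall reaction Pt2+(aq) + Cd(s) → Pt(s) + Cd2+(aq), Q = [Cd2+(aq)] / [Pt2+(aq)] = 879, giving log Q = 2.944.
E = E° − (0.0592/n)·log Q = +1.58 − (0.0592/2)(2.944) = +1.493 V.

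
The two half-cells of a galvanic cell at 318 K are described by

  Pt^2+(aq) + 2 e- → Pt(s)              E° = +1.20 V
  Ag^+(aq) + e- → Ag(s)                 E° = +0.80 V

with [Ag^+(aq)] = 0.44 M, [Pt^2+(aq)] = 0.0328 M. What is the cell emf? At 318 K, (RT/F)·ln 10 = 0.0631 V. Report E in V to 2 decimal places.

+0.38 V

Pt²⁺/Pt is reduced (cathode, E° = +1.20 V) and Ag⁺/Ag is oxidized (anode).
E°cell = E°cat − E°an = +1.20 − (+0.80) = +0.40 V; n = 2.
Balancing gives Pt^2+(aq) + 2 Ag(s) → Pt(s) + 2 Ag^+(aq); hence Q = [Ag^+(aq)]^2 / [Pt^2+(aq)] = 5.9 (log Q = 0.771).
Applying E = E° − (RT ln10/nF)·log Q gives +0.40 − (0.0631/2)(0.771) = +0.38 V.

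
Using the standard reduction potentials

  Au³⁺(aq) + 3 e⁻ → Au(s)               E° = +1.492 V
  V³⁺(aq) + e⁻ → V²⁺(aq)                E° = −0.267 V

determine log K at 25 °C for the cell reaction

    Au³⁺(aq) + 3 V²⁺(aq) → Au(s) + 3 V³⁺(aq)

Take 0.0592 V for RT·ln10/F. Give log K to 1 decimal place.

log K = 89.1

The Au³⁺/Au couple is reduced (cathode); E°cell = +1.492 − (−0.267) = +1.759 V with n = 3.
At equilibrium E = 0, so log K = nE°cell / 0.0592 = (3)(+1.759) / 0.0592 = 89.1.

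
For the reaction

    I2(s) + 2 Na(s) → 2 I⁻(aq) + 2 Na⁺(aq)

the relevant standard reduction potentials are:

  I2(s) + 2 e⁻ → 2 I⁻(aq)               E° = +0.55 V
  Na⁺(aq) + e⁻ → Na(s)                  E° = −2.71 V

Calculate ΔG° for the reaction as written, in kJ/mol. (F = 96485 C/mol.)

−629 kJ/mol

In the reaction as written I2(s) is reduced, so the I₂/I⁻ couple is the cathode and Na⁺/Na is the anode.
E°cell = +0.55 − (−2.71) = +3.26 V; balancing electrons gives n = 2.
ΔG° = −nFE°cell = −(2)(96485)(+3.26) J/mol = −629 kJ/mol.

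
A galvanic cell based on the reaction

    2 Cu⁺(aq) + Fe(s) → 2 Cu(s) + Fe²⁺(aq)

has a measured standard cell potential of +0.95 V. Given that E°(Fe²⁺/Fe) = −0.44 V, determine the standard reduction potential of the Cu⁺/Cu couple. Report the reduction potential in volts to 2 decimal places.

+0.51 V

In the reaction as written the Cu⁺/Cu couple is reduced (cathode) and Fe²⁺/Fe is oxidized (anode), so E°cell = E°(Cu⁺/Cu) − E°(Fe²⁺/Fe).
E°(Cu⁺/Cu) = E°cell + E°(anode) = +0.95 + (−0.44) = +0.51 V.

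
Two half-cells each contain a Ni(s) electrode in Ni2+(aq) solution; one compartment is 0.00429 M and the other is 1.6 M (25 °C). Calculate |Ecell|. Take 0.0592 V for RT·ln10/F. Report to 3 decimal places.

0.076 V

For a concentration cell E°cell = 0, since both electrodes use the same couple.
The compartment with the higher Ni2+(aq) concentration (1.6 M) acts as the cathode; ions are reduced there and produced at the dilute (0.00429 M) anode.
With n = 2, Ecell = −(0.0592/2)·log([dilute]/[conc]) = −(0.0592/2)·log(0.00429/1.6) = +0.076 V.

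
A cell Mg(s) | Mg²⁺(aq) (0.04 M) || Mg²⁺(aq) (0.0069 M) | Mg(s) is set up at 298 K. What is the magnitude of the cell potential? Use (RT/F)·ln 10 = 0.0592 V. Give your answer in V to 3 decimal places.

0.023 V

For a concentration cell E°cell = 0, since both electrodes use the same couple.
The compartment with the higher Mg²⁺(aq) concentration (0.04 M) acts as the cathode; ions are reduced there and produced at the dilute (0.0069 M) anode.
With n = 2, Ecell = −(0.0592/2)·log([dilute]/[conc]) = −(0.0592/2)·log(0.0069/0.04) = +0.023 V.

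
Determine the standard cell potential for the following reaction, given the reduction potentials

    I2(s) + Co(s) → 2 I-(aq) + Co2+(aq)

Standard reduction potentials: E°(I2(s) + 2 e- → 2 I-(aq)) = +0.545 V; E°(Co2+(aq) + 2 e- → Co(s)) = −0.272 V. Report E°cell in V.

In the reaction as written, I2(s) is reduced (cathode) and Co2+(aq) is produced by oxidation at the anode.
E°cell = E°(cathode) − E°(anode) = +0.545 − (−0.272) = +0.817 V.
The positive value indicates the reaction is spontaneous as written.

+0.817 V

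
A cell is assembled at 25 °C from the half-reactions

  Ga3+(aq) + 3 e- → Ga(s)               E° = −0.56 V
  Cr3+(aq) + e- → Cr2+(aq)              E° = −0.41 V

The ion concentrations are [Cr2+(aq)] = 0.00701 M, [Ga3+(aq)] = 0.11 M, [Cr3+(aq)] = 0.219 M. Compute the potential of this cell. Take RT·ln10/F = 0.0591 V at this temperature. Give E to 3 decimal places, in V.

The Cr³⁺/Cr²⁺ couple has the more positive E°, so it is the cathode; Ga³⁺/Ga is the anode.
E°cell = −0.41 − (−0.56) = +0.15 V, with n = 3 electrons transferred.
Balancing gives 3 Cr3+(aq) + Ga(s) → 3 Cr2+(aq) + Ga3+(aq); hence Q = ([Cr2+(aq)]^3·[Ga3+(aq)]) / [Cr3+(aq)]^3 = 3.61×10^−6 (log Q = −5.443).
E = E° − (0.0591/n)·log Q = +0.15 − (0.0591/3)(−5.443) = +0.257 V.

+0.257 V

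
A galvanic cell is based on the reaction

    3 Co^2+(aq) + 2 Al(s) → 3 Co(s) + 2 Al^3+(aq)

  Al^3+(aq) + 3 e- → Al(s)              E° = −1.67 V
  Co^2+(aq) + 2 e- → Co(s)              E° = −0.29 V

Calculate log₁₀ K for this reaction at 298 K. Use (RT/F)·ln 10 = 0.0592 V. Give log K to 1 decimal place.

The Co²⁺/Co couple is reduced (cathode); E°cell = −0.29 − (−1.67) = +1.38 V with n = 6.
At equilibrium E = 0, so log K = nE°cell / 0.0592 = (6)(+1.38) / 0.0592 = 139.9.

log K = 139.9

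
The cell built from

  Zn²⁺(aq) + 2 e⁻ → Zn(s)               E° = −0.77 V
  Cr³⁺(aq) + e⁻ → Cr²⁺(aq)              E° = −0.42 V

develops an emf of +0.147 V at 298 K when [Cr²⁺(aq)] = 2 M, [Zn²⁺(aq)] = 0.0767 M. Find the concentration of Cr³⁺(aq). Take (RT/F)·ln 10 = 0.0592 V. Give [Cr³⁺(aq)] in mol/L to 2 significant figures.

Cr³⁺/Cr²⁺ is the cathode (higher E°); E°cell = −0.42 − (−0.77) = +0.35 V with n = 2.
From the Nernst equation, log Q = n(E° − E)/0.0592 = 2·(+0.35 − (+0.147))/0.0592 = 6.858.
Balancing electrons gives 2 Cr³⁺(aq) + Zn(s) → 2 Cr²⁺(aq) + Zn²⁺(aq); thus Q = ([Cr²⁺(aq)]^2·[Zn²⁺(aq)]) / [Cr³⁺(aq)]^2.
Solving for the unknown gives log [Cr³⁺(aq)] = −3.686, so [Cr³⁺(aq)] ≈ 0.00021 M.

0.00021 M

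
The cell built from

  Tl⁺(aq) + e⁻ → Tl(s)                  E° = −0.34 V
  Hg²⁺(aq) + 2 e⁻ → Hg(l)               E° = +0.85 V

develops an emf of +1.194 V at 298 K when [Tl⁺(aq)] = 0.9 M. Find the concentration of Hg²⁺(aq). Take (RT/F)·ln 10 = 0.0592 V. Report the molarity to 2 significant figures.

The Hg²⁺/Hg couple has the larger reduction potential, so it is the cathode: E°cell = +0.85 − (−0.34) = +1.19 V and n = 2.
Since E = E° − (0.0592/n)·log Q, log Q = n(E° − E)/0.0592 = −0.135.
The balanced reaction is Hg²⁺(aq) + 2 Tl(s) → Hg(l) + 2 Tl⁺(aq), so Q = [Tl⁺(aq)]^2 / [Hg²⁺(aq)].
Solving for the unknown gives log [Hg²⁺(aq)] = 0.043, so [Hg²⁺(aq)] ≈ 1.1 M.

1.1 M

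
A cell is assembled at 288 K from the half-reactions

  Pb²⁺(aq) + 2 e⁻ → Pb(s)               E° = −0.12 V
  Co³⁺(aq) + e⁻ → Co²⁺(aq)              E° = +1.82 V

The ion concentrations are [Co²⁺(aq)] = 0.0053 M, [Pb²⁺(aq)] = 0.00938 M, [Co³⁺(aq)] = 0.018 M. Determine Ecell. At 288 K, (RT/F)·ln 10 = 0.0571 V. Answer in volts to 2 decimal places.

Since E°(Co³⁺/Co²⁺) > E°(Pb²⁺/Pb), Co³⁺/Co²⁺ serves as the cathode.
The standard potential is +1.82 − (−0.12) = +1.94 V and the balanced reaction transfers n = 2 electrons.
Balancing gives 2 Co³⁺(aq) + Pb(s) → 2 Co²⁺(aq) + Pb²⁺(aq); hence Q = ([Co²⁺(aq)]^2·[Pb²⁺(aq)]) / [Co³⁺(aq)]^2 = 0.000813 (log Q = −3.090).
By the Nernst equation, E = +1.94 − (0.0571/2)·(−3.090) = +2.03 V.

+2.03 V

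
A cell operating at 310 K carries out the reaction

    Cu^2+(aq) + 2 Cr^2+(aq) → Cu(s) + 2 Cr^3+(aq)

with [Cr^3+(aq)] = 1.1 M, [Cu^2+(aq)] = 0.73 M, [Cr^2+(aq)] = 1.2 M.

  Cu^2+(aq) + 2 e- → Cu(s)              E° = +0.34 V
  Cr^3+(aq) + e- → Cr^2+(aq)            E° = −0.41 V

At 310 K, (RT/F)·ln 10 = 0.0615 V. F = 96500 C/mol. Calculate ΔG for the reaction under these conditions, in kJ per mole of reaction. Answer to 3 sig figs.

With Cu²⁺/Cu reduced at the cathode, E°cell = +0.34 − (−0.41) = +0.75 V and n = 2.
The reaction quotient is [Cr^3+(aq)]^2 / ([Cu^2+(aq)]·[Cr^2+(aq)]^2) = 1.15; by Nernst, E = +0.75 − (0.0615/2)(0.061) = +0.7481 V.
ΔG = −nFE = −(2)(96500)(+0.7481) J/mol = −144 kJ/mol.

−144 kJ/mol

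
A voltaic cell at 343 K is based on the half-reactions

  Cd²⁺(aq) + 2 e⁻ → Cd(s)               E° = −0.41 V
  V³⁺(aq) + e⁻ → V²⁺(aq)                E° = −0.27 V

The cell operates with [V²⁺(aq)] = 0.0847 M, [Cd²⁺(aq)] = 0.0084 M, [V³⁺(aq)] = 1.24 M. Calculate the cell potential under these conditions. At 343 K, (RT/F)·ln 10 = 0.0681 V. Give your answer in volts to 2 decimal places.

V³⁺/V²⁺ is reduced (cathode, E° = −0.27 V) and Cd²⁺/Cd is oxidized (anode).
E°cell = E°cat − E°an = −0.27 − (−0.41) = +0.14 V; n = 2.
The balanced reaction is 2 V³⁺(aq) + Cd(s) → 2 V²⁺(aq) + Cd²⁺(aq), so Q = ([V²⁺(aq)]^2·[Cd²⁺(aq)]) / [V³⁺(aq)]^2 = 3.92×10^−5 and log Q = −4.407.
E = E° − (0.0681/n)·log Q = +0.14 − (0.0681/2)(−4.407) = +0.29 V.

+0.29 V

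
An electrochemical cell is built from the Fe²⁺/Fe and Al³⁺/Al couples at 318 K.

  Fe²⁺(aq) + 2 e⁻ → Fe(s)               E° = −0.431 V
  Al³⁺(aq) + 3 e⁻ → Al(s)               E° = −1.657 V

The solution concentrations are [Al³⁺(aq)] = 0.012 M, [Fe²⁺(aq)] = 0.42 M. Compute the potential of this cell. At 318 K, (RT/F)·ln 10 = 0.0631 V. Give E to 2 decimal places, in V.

Fe²⁺/Fe is reduced (cathode, E° = −0.431 V) and Al³⁺/Al is oxidized (anode).
The standard potential is −0.431 − (−1.657) = +1.226 V and the balanced reaction transfers n = 6 electrons.
The balanced reaction is 3 Fe²⁺(aq) + 2 Al(s) → 3 Fe(s) + 2 Al³⁺(aq), so Q = [Al³⁺(aq)]^2 / [Fe²⁺(aq)]^3 = 0.00194 and log Q = −2.711.
By the Nernst equation, E = +1.226 − (0.0631/6)·(−2.711) = +1.25 V.

+1.25 V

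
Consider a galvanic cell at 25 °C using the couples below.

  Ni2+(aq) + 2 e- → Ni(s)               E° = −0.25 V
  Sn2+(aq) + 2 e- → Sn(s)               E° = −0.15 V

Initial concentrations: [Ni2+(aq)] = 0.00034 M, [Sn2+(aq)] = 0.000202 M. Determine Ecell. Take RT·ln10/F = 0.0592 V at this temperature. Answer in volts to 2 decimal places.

Since E°(Sn²⁺/Sn) > E°(Ni²⁺/Ni), Sn²⁺/Sn serves as the cathode.
The standard potential is −0.15 − (−0.25) = +0.10 V and the balanced reaction transfers n = 2 electrons.
The balanced reaction is Sn2+(aq) + Ni(s) → Sn(s) + Ni2+(aq), so Q = [Ni2+(aq)] / [Sn2+(aq)] = 1.68 and log Q = 0.226.
E = E° − (0.0592/n)·log Q = +0.10 − (0.0592/2)(0.226) = +0.09 V.

+0.09 V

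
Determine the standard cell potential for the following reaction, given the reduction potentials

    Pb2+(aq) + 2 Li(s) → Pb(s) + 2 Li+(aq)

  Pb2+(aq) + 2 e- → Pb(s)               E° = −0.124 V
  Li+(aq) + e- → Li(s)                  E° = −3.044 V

+2.920 V

In the reaction as written, Pb2+(aq) is reduced (cathode) and Li+(aq) is produced by oxidation at the anode.
E°cell = E°(cathode) − E°(anode) = −0.124 − (−3.044) = +2.920 V.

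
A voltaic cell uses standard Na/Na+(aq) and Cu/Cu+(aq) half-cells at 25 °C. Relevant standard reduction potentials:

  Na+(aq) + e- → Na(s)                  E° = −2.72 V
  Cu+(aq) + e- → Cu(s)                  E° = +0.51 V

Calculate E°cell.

+3.23 V

Of the two couples in this cell, the one with the more positive reduction potential is reduced at the cathode: here that is Cu⁺/Cu (+0.51 V); Na⁺/Na (−2.72 V) is the anode.
E°cell = E°(cathode) − E°(anode) = +0.51 − (−2.72) = +3.23 V.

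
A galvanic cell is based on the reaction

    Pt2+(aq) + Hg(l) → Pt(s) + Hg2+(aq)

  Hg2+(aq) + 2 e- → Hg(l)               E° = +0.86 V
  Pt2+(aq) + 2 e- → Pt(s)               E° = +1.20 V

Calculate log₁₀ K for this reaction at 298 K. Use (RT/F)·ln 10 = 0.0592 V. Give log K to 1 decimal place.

log K = 11.5

The Pt²⁺/Pt couple is reduced (cathode); E°cell = +1.20 − (+0.86) = +0.34 V with n = 2.
At equilibrium E = 0, so log K = nE°cell / 0.0592 = (2)(+0.34) / 0.0592 = 11.5.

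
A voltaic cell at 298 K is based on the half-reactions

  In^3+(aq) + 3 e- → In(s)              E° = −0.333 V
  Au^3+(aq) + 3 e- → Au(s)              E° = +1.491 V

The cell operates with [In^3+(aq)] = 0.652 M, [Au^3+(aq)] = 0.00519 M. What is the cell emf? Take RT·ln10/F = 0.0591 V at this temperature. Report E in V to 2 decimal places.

+1.78 V

Au³⁺/Au is reduced (cathode, E° = +1.491 V) and In³⁺/In is oxidized (anode).
E°cell = +1.491 − (−0.333) = +1.824 V, with n = 3 electrons transferred.
Balancing gives Au^3+(aq) + In(s) → Au(s) + In^3+(aq); hence Q = [In^3+(aq)] / [Au^3+(aq)] = 126 (log Q = 2.099).
E = E° − (0.0591/n)·log Q = +1.824 − (0.0591/3)(2.099) = +1.78 V.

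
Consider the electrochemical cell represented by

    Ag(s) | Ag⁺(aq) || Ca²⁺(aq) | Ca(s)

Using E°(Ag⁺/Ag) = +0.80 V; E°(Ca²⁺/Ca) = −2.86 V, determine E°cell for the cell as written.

By convention the left-hand electrode in cell notation is the anode (oxidation) and the right-hand electrode is the cathode (reduction).
E°cell = E°(right) − E°(left) = −2.86 − (+0.80) = −3.66 V.
The negative sign shows that, as written, the cell would require an external voltage to drive the reaction.

−3.66 V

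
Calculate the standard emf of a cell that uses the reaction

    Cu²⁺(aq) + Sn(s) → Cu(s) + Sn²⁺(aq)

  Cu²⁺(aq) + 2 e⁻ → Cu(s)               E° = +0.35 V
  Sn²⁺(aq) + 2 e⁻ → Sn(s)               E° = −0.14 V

+0.49 V

In the reaction as written, Cu²⁺(aq) is reduced (cathode) and Sn²⁺(aq) is produced by oxidation at the anode.
E°cell = E°(cathode) − E°(anode) = +0.35 − (−0.14) = +0.49 V.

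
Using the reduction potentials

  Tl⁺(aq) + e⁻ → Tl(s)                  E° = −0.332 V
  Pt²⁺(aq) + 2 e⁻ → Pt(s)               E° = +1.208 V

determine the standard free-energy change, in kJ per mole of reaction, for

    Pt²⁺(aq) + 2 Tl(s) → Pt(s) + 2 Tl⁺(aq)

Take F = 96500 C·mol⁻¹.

−297 kJ/mol

In the reaction as written Pt²⁺(aq) is reduced, so the Pt²⁺/Pt couple is the cathode and Tl⁺/Tl is the anode.
E°cell = +1.208 − (−0.332) = +1.540 V; balancing electrons gives n = 2.
ΔG° = −nFE°cell = −(2)(96500)(+1.540) J/mol = −297 kJ/mol.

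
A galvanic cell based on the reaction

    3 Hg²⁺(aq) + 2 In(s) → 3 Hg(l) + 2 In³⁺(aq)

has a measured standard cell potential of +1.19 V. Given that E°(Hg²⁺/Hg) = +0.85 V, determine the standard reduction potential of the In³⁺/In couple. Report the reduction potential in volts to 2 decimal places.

−0.34 V

In the reaction as written the Hg²⁺/Hg couple is reduced (cathode) and In³⁺/In is oxidized (anode), so E°cell = E°(Hg²⁺/Hg) − E°(In³⁺/In).
E°(In³⁺/In) = E°(cathode) − E°cell = +0.85 − (+1.19) = −0.34 V.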